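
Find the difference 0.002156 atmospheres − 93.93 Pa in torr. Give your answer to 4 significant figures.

0.9340 torr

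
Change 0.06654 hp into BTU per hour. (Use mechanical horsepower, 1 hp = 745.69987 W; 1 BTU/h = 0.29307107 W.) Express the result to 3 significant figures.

1 horsepower = 2544.43 BTU/h.
Then 0.06654 × 2544.43 ≈ 169 BTU/h.

169 BTU per hour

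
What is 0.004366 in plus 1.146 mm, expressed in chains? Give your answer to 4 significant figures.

6.248e-5 chains

0.004366 in = 5.51263e-6 chain and 1.146 mm = 5.69673e-5 chain.
5.51263e-6 + 5.69673e-5 ≈ 6.248e-5 chain.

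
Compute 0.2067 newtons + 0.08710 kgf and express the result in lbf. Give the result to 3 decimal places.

0.2067 N = 0.0464680 lbf and 0.08710 kgf = 0.192023 lbf.
0.0464680 + 0.192023 ≈ 0.238 lbf.

0.238 lbf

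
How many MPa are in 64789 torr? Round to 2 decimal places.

8.64 MPa

1 torr = 0.000133322 megapascals.
64789 × 0.000133322 ≈ 8.64 MPa.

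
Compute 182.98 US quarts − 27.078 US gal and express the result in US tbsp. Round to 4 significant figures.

182.98 US qt = 11710.7 US tbsp and 27.078 US gal = 6931.97 US tbsp.
11710.7 − 6931.97 ≈ 4779 US tbsp.

4779 US tablespoons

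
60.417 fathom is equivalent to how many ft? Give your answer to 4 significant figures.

1 fathom = 6.00000 feet.
So 60.417 × 6.00000 ≈ 362.5 ft.

362.5 ft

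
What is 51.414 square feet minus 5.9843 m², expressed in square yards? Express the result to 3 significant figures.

51.414 ft² = 5.71267 yd² and 5.9843 m² = 7.15716 yd².
5.71267 − 7.15716 ≈ -1.44 yd².

-1.44 square yards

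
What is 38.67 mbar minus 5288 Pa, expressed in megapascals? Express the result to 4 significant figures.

-0.001421 MPa

38.67 mbar = 0.00386700 MPa and 5288 Pa = 0.00528800 MPa.
0.00386700 − 0.00528800 ≈ -0.001421 MPa.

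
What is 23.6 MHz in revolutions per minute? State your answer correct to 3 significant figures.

1.42 × 10^9 revolutions per minute

1 MHz = 6.00000 × 10^7 revolutions per minute.
23.6 × 6.00000 × 10^7 ≈ 1.42 × 10^9 rpm.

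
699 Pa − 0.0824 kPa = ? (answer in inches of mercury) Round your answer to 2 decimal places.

0.18 inHg

699 Pa = 0.206415 inHg and 0.0824 kPa = 0.0243327 inHg.
0.206415 − 0.0243327 ≈ 0.18 inHg.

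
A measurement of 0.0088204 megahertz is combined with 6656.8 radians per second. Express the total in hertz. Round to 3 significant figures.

9880 Hz

0.0088204 MHz = 8820.40 Hz and 6656.8 rad/s = 1059.46 Hz.
8820.40 + 1059.46 ≈ 9880 Hz.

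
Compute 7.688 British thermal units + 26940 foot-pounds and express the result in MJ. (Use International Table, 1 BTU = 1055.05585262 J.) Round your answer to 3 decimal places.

7.688 BTU = 0.00811127 MJ and 26940 ft·lbf = 0.0365257 MJ.
0.00811127 + 0.0365257 ≈ 0.045 MJ.

0.045 megajoules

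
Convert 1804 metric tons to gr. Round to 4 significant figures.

1 metric ton = 1.54324e+7 gr.
1804 × 1.54324e+7 ≈ 2.784e+10 gr.

2.784e+10 grains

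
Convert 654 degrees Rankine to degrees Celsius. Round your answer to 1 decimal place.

90.2 °C

°R = (°C + 273.15) × 9/5.
Applying the formula gives 90.2 °C.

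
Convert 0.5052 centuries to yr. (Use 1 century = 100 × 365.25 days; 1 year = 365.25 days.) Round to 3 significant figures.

50.5 yr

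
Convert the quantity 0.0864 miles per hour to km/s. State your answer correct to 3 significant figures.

1 mile per hour = 0.000447040 km/s.
0.0864 × 0.000447040 ≈ 3.86 × 10^-5 km/s.

3.86 × 10^-5 km/s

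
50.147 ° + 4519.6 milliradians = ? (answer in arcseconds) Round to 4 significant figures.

1.113e+6 arcseconds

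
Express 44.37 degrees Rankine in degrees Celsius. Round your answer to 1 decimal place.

-248.5 degrees Celsius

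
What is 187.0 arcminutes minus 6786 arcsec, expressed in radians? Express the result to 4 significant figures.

187.0 arcmin = 0.0543961 rad and 6786 arcsec = 0.0328995 rad.
0.0543961 − 0.0328995 ≈ 0.02150 rad.

0.02150 rad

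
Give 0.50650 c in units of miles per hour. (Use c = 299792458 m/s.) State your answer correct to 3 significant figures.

3.40e+8 miles per hour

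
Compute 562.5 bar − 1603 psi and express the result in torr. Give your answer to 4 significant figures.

339000 torr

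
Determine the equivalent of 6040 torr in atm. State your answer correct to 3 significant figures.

7.95 atmospheres

1 torr = 0.00131579 atmospheres.
So 6040 × 0.00131579 ≈ 7.95 atm.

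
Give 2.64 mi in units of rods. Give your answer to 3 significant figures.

845 rod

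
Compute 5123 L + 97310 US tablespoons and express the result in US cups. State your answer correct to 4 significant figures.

27740 US cup

5123 L = 21653.65 US cup and 97310 US tbsp = 6081.875 US cup.
21653.65 + 6081.875 ≈ 27740 US cup.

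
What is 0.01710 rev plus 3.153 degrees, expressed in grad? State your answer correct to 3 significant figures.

0.01710 rev = 6.84000 grad and 3.153 ° = 3.50333 grad.
6.84000 + 3.50333 ≈ 10.3 grad.

10.3 gradians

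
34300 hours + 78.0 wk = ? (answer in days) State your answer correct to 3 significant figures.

34300 h = 1429.17 d and 78.0 wk = 546.000 d.
1429.17 + 546.000 ≈ 1980 d.

1980 d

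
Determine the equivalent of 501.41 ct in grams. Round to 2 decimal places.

1 ct = 0.200000 g.
Then 501.41 × 0.200000 ≈ 100.28 g.

100.28 g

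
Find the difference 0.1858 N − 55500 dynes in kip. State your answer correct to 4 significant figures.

-8.300 × 10^-5 kips

0.1858 N = 4.17695 × 10^-5 kip and 55500 dyn = 0.000124769 kip.
4.17695 × 10^-5 − 0.000124769 ≈ -8.300 × 10^-5 kip.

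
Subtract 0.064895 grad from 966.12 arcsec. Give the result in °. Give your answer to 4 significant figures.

0.2100 degrees

966.12 arcsec = 0.268367 ° and 0.064895 grad = 0.0584055 °.
0.268367 − 0.0584055 ≈ 0.2100 °.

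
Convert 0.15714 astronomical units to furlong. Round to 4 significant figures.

1.169 × 10^8 furlong

1 astronomical unit = 7.43646 × 10^8 furlong.
So 0.15714 × 7.43646 × 10^8 ≈ 1.169 × 10^8 furlong.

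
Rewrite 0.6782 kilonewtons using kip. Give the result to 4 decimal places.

1 kilonewton = 0.224809 kips.
Then 0.6782 × 0.224809 ≈ 0.1525 kip.

0.1525 kips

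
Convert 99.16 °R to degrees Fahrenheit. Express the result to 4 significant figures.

-360.5 °F

°R = °F + 459.67.
Applying the formula gives -360.5 °F.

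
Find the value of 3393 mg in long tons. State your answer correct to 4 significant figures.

3.339 × 10^-6 long tons

1 milligram = 9.84207 × 10^-10 long tons.
Thus 3393 × 9.84207 × 10^-10 ≈ 3.339 × 10^-6 long ton.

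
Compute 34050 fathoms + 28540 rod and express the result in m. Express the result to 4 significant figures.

205800 m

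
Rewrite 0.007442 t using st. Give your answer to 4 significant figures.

1 metric ton = 157.473 st.
So 0.007442 × 157.473 ≈ 1.172 st.

1.172 stone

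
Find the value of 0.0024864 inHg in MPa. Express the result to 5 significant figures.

8.4199e-6 megapascals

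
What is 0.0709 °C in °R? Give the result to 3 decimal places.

491.798 degrees Rankine

°R = (°C + 273.15) × 9/5.
Applying the formula gives 491.798 °R.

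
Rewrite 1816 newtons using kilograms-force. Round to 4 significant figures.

1 newton = 0.101972 kgf.
So 1816 × 0.101972 ≈ 185.2 kgf.

185.2 kilograms-force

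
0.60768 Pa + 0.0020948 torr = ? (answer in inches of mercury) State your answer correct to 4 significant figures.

0.0002619 inHg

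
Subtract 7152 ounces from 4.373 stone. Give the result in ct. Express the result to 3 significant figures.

4.373 st = 138849 ct and 7152 oz = 1.01378 × 10^6 ct.
138849 − 1.01378 × 10^6 ≈ -875000 ct.

-875000 ct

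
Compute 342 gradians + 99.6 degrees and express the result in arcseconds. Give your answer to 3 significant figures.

1.47e+6 arcsec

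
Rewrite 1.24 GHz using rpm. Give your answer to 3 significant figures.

7.44e+10 rpm

1 gigahertz = 6.00000e+10 revolutions per minute.
So 1.24 × 6.00000e+10 ≈ 7.44e+10 rpm.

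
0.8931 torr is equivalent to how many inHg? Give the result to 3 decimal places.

0.035 inHg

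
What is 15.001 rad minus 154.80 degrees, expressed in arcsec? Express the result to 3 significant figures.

2.54 × 10^6 arcsec

15.001 rad = 3.09418 × 10^6 arcsec and 154.80 ° = 557280 arcsec.
3.09418 × 10^6 − 557280 ≈ 2.54 × 10^6 arcsec.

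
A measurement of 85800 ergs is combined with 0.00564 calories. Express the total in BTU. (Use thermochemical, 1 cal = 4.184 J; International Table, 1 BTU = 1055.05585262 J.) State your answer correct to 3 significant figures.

3.05e-5 BTU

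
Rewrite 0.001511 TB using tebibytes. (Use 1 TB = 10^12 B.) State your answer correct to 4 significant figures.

1 terabyte = 0.909495 tebibytes.
Thus 0.001511 × 0.909495 ≈ 0.001374 TiB.

0.001374 TiB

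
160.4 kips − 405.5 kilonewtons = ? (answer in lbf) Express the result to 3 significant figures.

160.4 kip = 160400 lbf and 405.5 kN = 91160.0 lbf.
160400 − 91160.0 ≈ 69200 lbf.

69200 lbf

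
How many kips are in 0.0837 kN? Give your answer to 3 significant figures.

1 kN = 0.224809 kips.
So 0.0837 × 0.224809 ≈ 0.0188 kip.

0.0188 kip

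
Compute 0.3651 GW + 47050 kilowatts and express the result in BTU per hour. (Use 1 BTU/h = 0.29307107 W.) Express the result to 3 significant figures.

1.41e+9 BTU/h

0.3651 GW = 1.24577e+9 BTU/h and 47050 kW = 1.60541e+8 BTU/h.
1.24577e+9 + 1.60541e+8 ≈ 1.41e+9 BTU/h.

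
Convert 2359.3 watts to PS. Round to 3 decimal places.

3.208 metric horsepower

1 W = 0.00135962 metric horsepower.
Thus 2359.3 × 0.00135962 ≈ 3.208 PS.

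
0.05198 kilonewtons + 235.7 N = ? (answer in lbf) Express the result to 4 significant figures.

0.05198 kN = 11.6856 lbf and 235.7 N = 52.9875 lbf.
11.6856 + 52.9875 ≈ 64.67 lbf.

64.67 lbf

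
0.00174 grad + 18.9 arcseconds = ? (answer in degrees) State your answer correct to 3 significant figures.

0.00682 °

0.00174 grad = 0.00156600 ° and 18.9 arcsec = 0.00525000 °.
0.00156600 + 0.00525000 ≈ 0.00682 °.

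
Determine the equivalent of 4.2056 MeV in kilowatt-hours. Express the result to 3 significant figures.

1 MeV = 4.45049 × 10^-20 kWh.
4.2056 × 4.45049 × 10^-20 ≈ 1.87 × 10^-19 kWh.

1.87 × 10^-19 kWh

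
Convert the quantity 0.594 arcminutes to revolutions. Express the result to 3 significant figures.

2.75e-5 revolutions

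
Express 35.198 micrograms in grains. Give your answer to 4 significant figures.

1 μg = 1.54324 × 10^-5 gr.
Then 35.198 × 1.54324 × 10^-5 ≈ 0.0005432 gr.

0.0005432 grains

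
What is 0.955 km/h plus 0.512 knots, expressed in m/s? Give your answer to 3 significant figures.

0.529 meters per second

0.955 km/h = 0.265278 m/s and 0.512 kn = 0.263396 m/s.
0.265278 + 0.263396 ≈ 0.529 m/s.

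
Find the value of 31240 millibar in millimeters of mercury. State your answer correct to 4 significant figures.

23430 millimeters of mercury

1 mbar = 0.750062 mmHg.
So 31240 × 0.750062 ≈ 23430 mmHg.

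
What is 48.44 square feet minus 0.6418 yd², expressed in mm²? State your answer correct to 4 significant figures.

48.44 ft² = 4.50022e+6 mm² and 0.6418 yd² = 536627 mm².
4.50022e+6 − 536627 ≈ 3.964e+6 mm².

3.964e+6 square millimeters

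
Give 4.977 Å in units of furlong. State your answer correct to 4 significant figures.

2.474e-12 furlongs

1 angstrom = 4.97097e-13 furlong.
4.977 × 4.97097e-13 ≈ 2.474e-12 furlong.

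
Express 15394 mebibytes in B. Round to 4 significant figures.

1.614 × 10^10 bytes

1 MiB = 1.04858 × 10^6 B.
Then 15394 × 1.04858 × 10^6 ≈ 1.614 × 10^10 B.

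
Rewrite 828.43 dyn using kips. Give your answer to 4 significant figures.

1.862e-6 kip

1 dyne = 2.24809e-9 kips.
So 828.43 × 2.24809e-9 ≈ 1.862e-6 kip.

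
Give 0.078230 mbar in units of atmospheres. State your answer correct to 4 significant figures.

1 millibar = 0.000986923 atm.
Then 0.078230 × 0.000986923 ≈ 7.721 × 10^-5 atm.

7.721 × 10^-5 atm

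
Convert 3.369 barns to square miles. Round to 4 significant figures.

1.301 × 10^-34 mi²

1 barn = 3.86102 × 10^-35 square miles.
So 3.369 × 3.86102 × 10^-35 ≈ 1.301 × 10^-34 mi².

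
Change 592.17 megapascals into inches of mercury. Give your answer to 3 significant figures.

175000 inches of mercury

1 MPa = 295.300 inHg.
Thus 592.17 × 295.300 ≈ 175000 inHg.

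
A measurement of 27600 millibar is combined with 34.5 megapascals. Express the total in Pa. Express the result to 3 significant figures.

3.73 × 10^7 Pa

27600 mbar = 2.76000 × 10^6 Pa and 34.5 MPa = 3.45000 × 10^7 Pa.
2.76000 × 10^6 + 3.45000 × 10^7 ≈ 3.73 × 10^7 Pa.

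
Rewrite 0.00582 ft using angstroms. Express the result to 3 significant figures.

1 foot = 3.04800 × 10^9 angstroms.
Then 0.00582 × 3.04800 × 10^9 ≈ 1.77 × 10^7 Å.

1.77 × 10^7 angstroms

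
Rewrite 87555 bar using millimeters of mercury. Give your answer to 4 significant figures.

1 bar = 750.062 mmHg.
So 87555 × 750.062 ≈ 6.567e+7 mmHg.

6.567e+7 mmHg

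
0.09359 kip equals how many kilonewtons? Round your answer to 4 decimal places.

1 kip = 4.44822 kN.
So 0.09359 × 4.44822 ≈ 0.4163 kN.

0.4163 kN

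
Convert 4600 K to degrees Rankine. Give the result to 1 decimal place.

°R = K × 9/5.
Applying the formula gives 8280.0 °R.

8280.0 °R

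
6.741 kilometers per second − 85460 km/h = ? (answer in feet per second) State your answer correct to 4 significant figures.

6.741 km/s = 22116.1 ft/s and 85460 km/h = 77883.5 ft/s.
22116.1 − 77883.5 ≈ -55770 ft/s.

-55770 feet per second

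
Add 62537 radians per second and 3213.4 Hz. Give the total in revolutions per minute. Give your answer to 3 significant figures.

790000 revolutions per minute

62537 rad/s = 597184 rpm and 3213.4 Hz = 192804 rpm.
597184 + 192804 ≈ 790000 rpm.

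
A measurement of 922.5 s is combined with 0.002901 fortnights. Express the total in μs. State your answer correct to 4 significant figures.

4.432 × 10^9 μs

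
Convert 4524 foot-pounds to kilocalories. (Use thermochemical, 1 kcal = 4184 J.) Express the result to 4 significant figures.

1.466 kilocalories

1 foot-pound = 0.000324048 kilocalories.
4524 × 0.000324048 ≈ 1.466 kcal.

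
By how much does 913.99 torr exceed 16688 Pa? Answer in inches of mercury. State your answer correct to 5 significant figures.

31.056 inHg

913.99 torr = 35.9839 inHg and 16688 Pa = 4.92796 inHg.
35.9839 − 4.92796 ≈ 31.056 inHg.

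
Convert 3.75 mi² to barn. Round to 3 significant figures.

9.71 × 10^34 barn

1 mi² = 2.58999 × 10^34 barn.
3.75 × 2.58999 × 10^34 ≈ 9.71 × 10^34 barn.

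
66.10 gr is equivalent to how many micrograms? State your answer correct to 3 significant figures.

1 grain = 64798.9 μg.
So 66.10 × 64798.9 ≈ 4.28e+6 μg.

4.28e+6 micrograms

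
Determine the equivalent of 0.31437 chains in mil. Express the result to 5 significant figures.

1 chain = 792000 mil.
So 0.31437 × 792000 ≈ 248980 mil.

248980 mils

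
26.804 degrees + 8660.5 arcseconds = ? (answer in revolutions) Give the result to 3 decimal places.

26.804 ° = 0.0744556 rev and 8660.5 arcsec = 0.00668248 rev.
0.0744556 + 0.00668248 ≈ 0.081 rev.

0.081 rev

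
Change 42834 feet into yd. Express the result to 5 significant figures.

14278 yd

1 foot = 0.333333 yards.
42834 × 0.333333 ≈ 14278 yd.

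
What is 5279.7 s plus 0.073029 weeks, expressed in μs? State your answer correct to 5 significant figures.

4.9448e+10 μs

5279.7 s = 5.27970e+9 μs and 0.073029 wk = 4.41679e+10 μs.
5.27970e+9 + 4.41679e+10 ≈ 4.9448e+10 μs.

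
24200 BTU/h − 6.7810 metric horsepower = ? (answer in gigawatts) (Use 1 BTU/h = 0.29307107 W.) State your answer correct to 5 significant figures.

2.1049e-6 gigawatts

24200 BTU/h = 7.09232e-6 GW and 6.7810 PS = 4.98742e-6 GW.
7.09232e-6 − 4.98742e-6 ≈ 2.1049e-6 GW.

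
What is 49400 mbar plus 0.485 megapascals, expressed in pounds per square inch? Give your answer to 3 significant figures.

49400 mbar = 716.486 psi and 0.485 MPa = 70.3433 psi.
716.486 + 70.3433 ≈ 787 psi.

787 pounds per square inch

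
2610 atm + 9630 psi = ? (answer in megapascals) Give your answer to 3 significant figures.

2610 atm = 264.458 MPa and 9630 psi = 66.3965 MPa.
264.458 + 66.3965 ≈ 331 MPa.

331 MPa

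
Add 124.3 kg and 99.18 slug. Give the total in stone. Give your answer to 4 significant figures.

124.3 kg = 19.5739 st and 99.18 slug = 227.930 st.
19.5739 + 227.930 ≈ 247.5 st.

247.5 stone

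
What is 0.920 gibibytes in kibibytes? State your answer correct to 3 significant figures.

965000 KiB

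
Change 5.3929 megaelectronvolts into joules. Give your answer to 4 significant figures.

1 MeV = 1.60218 × 10^-13 joules.
Then 5.3929 × 1.60218 × 10^-13 ≈ 8.640 × 10^-13 J.

8.640 × 10^-13 J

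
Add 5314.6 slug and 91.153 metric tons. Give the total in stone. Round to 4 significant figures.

5314.6 slug = 12213.7 st and 91.153 t = 14354.1 st.
12213.7 + 14354.1 ≈ 26570 st.

26570 st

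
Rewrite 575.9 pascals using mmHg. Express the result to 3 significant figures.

4.32 mmHg

1 Pa = 0.00750062 mmHg.
So 575.9 × 0.00750062 ≈ 4.32 mmHg.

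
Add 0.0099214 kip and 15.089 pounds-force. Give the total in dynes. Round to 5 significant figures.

1.1125e+7 dynes

0.0099214 kip = 4.41326e+6 dyn and 15.089 lbf = 6.71192e+6 dyn.
4.41326e+6 + 6.71192e+6 ≈ 1.1125e+7 dyn.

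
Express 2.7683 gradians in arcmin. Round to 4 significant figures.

149.5 arcmin

1 gradian = 54.0000 arcmin.
Then 2.7683 × 54.0000 ≈ 149.5 arcmin.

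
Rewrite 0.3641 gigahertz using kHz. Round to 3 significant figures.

1 GHz = 1.00000e+6 kilohertz.
Then 0.3641 × 1.00000e+6 ≈ 364000 kHz.

364000 kHz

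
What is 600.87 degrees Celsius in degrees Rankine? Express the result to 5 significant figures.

1573.2 degrees Rankine

°R = (°C + 273.15) × 9/5.
Applying the formula gives 1573.2 °R.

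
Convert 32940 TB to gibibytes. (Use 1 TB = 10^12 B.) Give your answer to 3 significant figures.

1 TB = 931.323 gibibytes.
Then 32940 × 931.323 ≈ 3.07e+7 GiB.

3.07e+7 gibibytes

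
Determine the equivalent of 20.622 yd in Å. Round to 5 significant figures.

1 yard = 9.14400 × 10^9 Å.
Then 20.622 × 9.14400 × 10^9 ≈ 1.8857 × 10^11 Å.

1.8857 × 10^11 angstroms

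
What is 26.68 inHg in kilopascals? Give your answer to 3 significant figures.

90.3 kilopascals

1 inch of mercury = 3.38639 kPa.
So 26.68 × 3.38639 ≈ 90.3 kPa.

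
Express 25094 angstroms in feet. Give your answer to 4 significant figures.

1 angstrom = 3.28084 × 10^-10 feet.
25094 × 3.28084 × 10^-10 ≈ 8.233 × 10^-6 ft.

8.233 × 10^-6 ft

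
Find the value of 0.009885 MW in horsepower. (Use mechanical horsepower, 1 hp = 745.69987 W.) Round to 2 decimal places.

13.26 horsepower

1 megawatt = 1341.02 hp.
Then 0.009885 × 1341.02 ≈ 13.26 hp.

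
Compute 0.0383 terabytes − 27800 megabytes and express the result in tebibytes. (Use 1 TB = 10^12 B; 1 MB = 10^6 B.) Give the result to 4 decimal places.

0.0383 TB = 0.0348336 TiB and 27800 MB = 0.0252840 TiB.
0.0348336 − 0.0252840 ≈ 0.0095 TiB.

0.0095 TiB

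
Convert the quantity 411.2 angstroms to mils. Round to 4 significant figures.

1 Å = 3.93701e-6 mil.
Then 411.2 × 3.93701e-6 ≈ 0.001619 mil.

0.001619 mil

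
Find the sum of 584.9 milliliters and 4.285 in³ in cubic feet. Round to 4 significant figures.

0.02314 cubic feet

584.9 mL = 0.0206555 ft³ and 4.285 in³ = 0.00247975 ft³.
0.0206555 + 0.00247975 ≈ 0.02314 ft³.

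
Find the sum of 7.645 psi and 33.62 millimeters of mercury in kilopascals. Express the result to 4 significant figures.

57.19 kilopascals

7.645 psi = 52.7104 kPa and 33.62 mmHg = 4.48230 kPa.
52.7104 + 4.48230 ≈ 57.19 kPa.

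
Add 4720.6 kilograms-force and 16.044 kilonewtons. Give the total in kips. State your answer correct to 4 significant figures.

14.01 kips

4720.6 kgf = 10.4071 kip and 16.044 kN = 3.60683 kip.
10.4071 + 3.60683 ≈ 14.01 kip.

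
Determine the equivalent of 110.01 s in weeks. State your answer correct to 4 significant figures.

1 s = 1.65344 × 10^-6 wk.
Then 110.01 × 1.65344 × 10^-6 ≈ 0.0001819 wk.

0.0001819 wk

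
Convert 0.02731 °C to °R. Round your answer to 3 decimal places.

°R = (°C + 273.15) × 9/5.
Applying the formula gives 491.719 °R.

491.719 degrees Rankine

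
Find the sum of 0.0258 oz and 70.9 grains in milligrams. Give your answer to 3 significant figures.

5330 mg

0.0258 oz = 731.418 mg and 70.9 gr = 4594.24 mg.
731.418 + 4594.24 ≈ 5330 mg.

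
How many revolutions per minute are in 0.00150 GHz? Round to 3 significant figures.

1 gigahertz = 6.00000 × 10^10 rpm.
Thus 0.00150 × 6.00000 × 10^10 ≈ 9.00 × 10^7 rpm.

9.00 × 10^7 rpm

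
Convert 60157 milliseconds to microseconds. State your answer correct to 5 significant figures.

1 ms = 1000.00 μs.
So 60157 × 1000.00 ≈ 6.0157e+7 μs.

6.0157e+7 μs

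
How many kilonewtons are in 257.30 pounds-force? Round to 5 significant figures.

1.1445 kN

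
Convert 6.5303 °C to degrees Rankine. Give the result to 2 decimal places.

°R = (°C + 273.15) × 9/5.
Applying the formula gives 503.42 °R.

503.42 °R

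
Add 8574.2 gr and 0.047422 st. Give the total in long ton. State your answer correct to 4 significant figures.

0.0008432 long ton

8574.2 gr = 0.0005468240 long ton and 0.047422 st = 0.0002963875 long ton.
0.0005468240 + 0.0002963875 ≈ 0.0008432 long ton.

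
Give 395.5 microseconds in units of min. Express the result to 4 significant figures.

6.592e-6 min

1 μs = 1.66667e-8 min.
Thus 395.5 × 1.66667e-8 ≈ 6.592e-6 min.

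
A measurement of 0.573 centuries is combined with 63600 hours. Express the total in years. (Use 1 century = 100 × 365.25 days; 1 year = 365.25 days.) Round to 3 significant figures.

0.573 century = 57.3000 yr and 63600 h = 7.25530 yr.
57.3000 + 7.25530 ≈ 64.6 yr.

64.6 yr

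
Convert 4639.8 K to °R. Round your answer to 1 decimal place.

8351.6 degrees Rankine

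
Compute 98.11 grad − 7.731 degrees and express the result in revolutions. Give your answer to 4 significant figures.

98.11 grad = 0.245275 rev and 7.731 ° = 0.0214750 rev.
0.245275 − 0.0214750 ≈ 0.2238 rev.

0.2238 rev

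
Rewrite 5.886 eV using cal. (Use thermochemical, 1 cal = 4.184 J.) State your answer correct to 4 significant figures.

1 electronvolt = 3.82929e-20 cal.
Thus 5.886 × 3.82929e-20 ≈ 2.254e-19 cal.

2.254e-19 cal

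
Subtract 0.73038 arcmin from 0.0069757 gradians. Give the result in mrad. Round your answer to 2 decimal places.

-0.10 milliradians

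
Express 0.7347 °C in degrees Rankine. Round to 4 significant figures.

493.0 degrees Rankine

°R = (°C + 273.15) × 9/5.
Applying the formula gives 493.0 °R.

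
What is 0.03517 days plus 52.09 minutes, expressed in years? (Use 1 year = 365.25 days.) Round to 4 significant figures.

0.0001953 yr

0.03517 d = 9.62902e-5 yr and 52.09 min = 9.90379e-5 yr.
9.62902e-5 + 9.90379e-5 ≈ 0.0001953 yr.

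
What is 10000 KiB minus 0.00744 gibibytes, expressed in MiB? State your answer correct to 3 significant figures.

2.15 MiB

10000 KiB = 9.765625 MiB and 0.00744 GiB = 7.618560 MiB.
9.765625 − 7.618560 ≈ 2.15 MiB.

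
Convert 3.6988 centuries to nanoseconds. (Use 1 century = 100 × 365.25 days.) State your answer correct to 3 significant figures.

1 century = 3.15576 × 10^18 nanoseconds.
Thus 3.6988 × 3.15576 × 10^18 ≈ 1.17 × 10^19 ns.

1.17 × 10^19 nanoseconds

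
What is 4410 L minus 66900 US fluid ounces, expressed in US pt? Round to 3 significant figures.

4410 L = 9319.99 US pt and 66900 US fl oz = 4181.25 US pt.
9319.99 − 4181.25 ≈ 5140 US pt.

5140 US pints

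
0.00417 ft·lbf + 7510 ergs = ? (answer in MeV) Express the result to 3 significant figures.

0.00417 ft·lbf = 3.52880 × 10^10 MeV and 7510 erg = 4.68737 × 10^9 MeV.
3.52880 × 10^10 + 4.68737 × 10^9 ≈ 4.00 × 10^10 MeV.

4.00 × 10^10 MeV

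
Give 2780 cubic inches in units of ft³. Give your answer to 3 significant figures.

1 cubic inch = 0.000578704 ft³.
Thus 2780 × 0.000578704 ≈ 1.61 ft³.

1.61 cubic feet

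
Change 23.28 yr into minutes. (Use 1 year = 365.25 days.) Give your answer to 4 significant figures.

1 year = 525960 minutes.
Then 23.28 × 525960 ≈ 1.224e+7 min.

1.224e+7 minutes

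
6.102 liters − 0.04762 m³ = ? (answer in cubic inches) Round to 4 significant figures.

6.102 L = 372.367 in³ and 0.04762 m³ = 2905.95 in³.
372.367 − 2905.95 ≈ -2534 in³.

-2534 cubic inches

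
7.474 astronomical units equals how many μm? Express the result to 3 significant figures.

1.12 × 10^18 μm

1 astronomical unit = 1.49598 × 10^17 μm.
So 7.474 × 1.49598 × 10^17 ≈ 1.12 × 10^18 μm.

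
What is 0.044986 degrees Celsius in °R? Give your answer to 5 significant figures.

491.75 degrees Rankine

°R = (°C + 273.15) × 9/5.
Applying the formula gives 491.75 °R.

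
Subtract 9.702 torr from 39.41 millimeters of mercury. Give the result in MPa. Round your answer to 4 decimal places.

39.41 mmHg = 0.00525424 MPa and 9.702 torr = 0.00129349 MPa.
0.00525424 − 0.00129349 ≈ 0.0040 MPa.

0.0040 MPa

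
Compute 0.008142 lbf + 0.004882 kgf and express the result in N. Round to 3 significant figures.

0.0841 N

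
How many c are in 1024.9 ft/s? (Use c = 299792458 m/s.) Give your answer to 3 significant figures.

1.04 × 10^-6 times the speed of light

1 ft/s = 1.01670 × 10^-9 c.
Thus 1024.9 × 1.01670 × 10^-9 ≈ 1.04 × 10^-6 c.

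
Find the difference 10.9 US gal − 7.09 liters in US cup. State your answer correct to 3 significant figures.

144 US cup

10.9 US gal = 174.400 US cup and 7.09 L = 29.9677 US cup.
174.400 − 29.9677 ≈ 144 US cup.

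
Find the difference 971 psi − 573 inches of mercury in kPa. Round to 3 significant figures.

971 psi = 6694.81 kPa and 573 inHg = 1940.40 kPa.
6694.81 − 1940.40 ≈ 4750 kPa.

4750 kPa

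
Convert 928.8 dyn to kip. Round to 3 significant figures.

2.09e-6 kips

1 dyne = 2.24809e-9 kip.
Thus 928.8 × 2.24809e-9 ≈ 2.09e-6 kip.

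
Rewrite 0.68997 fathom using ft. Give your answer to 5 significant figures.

1 fathom = 6.00000 feet.
Thus 0.68997 × 6.00000 ≈ 4.1398 ft.

4.1398 ft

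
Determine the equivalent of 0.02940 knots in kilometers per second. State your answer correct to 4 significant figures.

1 kn = 0.000514444 km/s.
Thus 0.02940 × 0.000514444 ≈ 1.512 × 10^-5 km/s.

1.512 × 10^-5 kilometers per second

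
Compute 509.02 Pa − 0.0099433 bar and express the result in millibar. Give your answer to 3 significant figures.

-4.85 mbar

509.02 Pa = 5.09020 mbar and 0.0099433 bar = 9.94330 mbar.
5.09020 − 9.94330 ≈ -4.85 mbar.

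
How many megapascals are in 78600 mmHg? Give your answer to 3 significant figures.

1 mmHg = 0.000133322 MPa.
Thus 78600 × 0.000133322 ≈ 10.5 MPa.

10.5 MPa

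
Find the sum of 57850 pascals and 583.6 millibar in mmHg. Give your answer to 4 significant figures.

871.6 mmHg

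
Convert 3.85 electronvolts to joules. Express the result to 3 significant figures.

6.17 × 10^-19 J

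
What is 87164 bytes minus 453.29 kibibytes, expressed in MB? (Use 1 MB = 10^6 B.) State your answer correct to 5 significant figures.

-0.37700 MB

87164 B = 0.087164000 MB and 453.29 KiB = 0.46416896 MB.
0.087164000 − 0.46416896 ≈ -0.37700 MB.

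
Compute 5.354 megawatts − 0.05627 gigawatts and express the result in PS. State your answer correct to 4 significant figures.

-69230 PS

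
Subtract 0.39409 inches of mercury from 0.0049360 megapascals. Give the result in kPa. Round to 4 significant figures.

0.0049360 MPa = 4.93600 kPa and 0.39409 inHg = 1.33454 kPa.
4.93600 − 1.33454 ≈ 3.601 kPa.

3.601 kPa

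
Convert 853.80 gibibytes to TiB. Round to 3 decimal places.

1 gibibyte = 0.0009765625 TiB.
Thus 853.80 × 0.0009765625 ≈ 0.834 TiB.

0.834 tebibytes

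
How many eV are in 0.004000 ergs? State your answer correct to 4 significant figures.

2.497 × 10^9 eV

1 erg = 6.24151 × 10^11 electronvolts.
So 0.004000 × 6.24151 × 10^11 ≈ 2.497 × 10^9 eV.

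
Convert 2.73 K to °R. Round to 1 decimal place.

°R = K × 9/5.
Applying the formula gives 4.9 °R.

4.9 °R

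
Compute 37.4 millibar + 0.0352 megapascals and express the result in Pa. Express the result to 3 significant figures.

38900 Pa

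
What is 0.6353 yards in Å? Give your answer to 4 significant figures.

1 yard = 9.14400e+9 Å.
0.6353 × 9.14400e+9 ≈ 5.809e+9 Å.

5.809e+9 Å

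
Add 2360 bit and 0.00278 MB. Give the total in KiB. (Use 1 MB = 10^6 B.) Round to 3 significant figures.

2360 bit = 0.288086 KiB and 0.00278 MB = 2.71484 KiB.
0.288086 + 2.71484 ≈ 3.00 KiB.

3.00 kibibytes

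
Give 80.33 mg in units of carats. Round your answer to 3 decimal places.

1 milligram = 0.00500000 ct.
So 80.33 × 0.00500000 ≈ 0.402 ct.

0.402 carats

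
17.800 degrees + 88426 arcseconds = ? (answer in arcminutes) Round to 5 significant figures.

2541.8 arcmin

17.800 ° = 1068.00 arcmin and 88426 arcsec = 1473.77 arcmin.
1068.00 + 1473.77 ≈ 2541.8 arcmin.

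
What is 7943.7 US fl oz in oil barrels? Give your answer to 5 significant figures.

1 US fluid ounce = 0.000186012 oil barrels.
Thus 7943.7 × 0.000186012 ≈ 1.4776 bbl.

1.4776 oil barrels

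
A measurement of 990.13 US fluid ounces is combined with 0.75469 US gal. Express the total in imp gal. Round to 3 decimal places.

990.13 US fl oz = 6.44106 imp gal and 0.75469 US gal = 0.628411 imp gal.
6.44106 + 0.628411 ≈ 7.069 imp gal.

7.069 imperial gallons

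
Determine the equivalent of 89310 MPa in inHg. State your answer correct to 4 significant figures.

2.637 × 10^7 inches of mercury

1 megapascal = 295.300 inHg.
So 89310 × 295.300 ≈ 2.637 × 10^7 inHg.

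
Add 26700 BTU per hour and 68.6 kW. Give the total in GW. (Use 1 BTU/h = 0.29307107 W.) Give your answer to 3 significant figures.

7.64 × 10^-5 gigawatts

26700 BTU/h = 7.82500 × 10^-6 GW and 68.6 kW = 6.86000 × 10^-5 GW.
7.82500 × 10^-6 + 6.86000 × 10^-5 ≈ 7.64 × 10^-5 GW.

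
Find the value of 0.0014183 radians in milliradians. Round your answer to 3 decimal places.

1 rad = 1000.00 milliradians.
Thus 0.0014183 × 1000.00 ≈ 1.418 mrad.

1.418 mrad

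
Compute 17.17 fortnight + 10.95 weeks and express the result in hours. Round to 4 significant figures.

17.17 fortnight = 5769.12 h and 10.95 wk = 1839.60 h.
5769.12 + 1839.60 ≈ 7609 h.

7609 h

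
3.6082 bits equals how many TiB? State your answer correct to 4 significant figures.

4.102 × 10^-13 TiB

1 bit = 1.13687 × 10^-13 TiB.
Thus 3.6082 × 1.13687 × 10^-13 ≈ 4.102 × 10^-13 TiB.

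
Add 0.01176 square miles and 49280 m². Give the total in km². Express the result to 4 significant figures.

0.07974 square kilometers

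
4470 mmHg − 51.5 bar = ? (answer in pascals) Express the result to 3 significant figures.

-4.55e+6 pascals

4470 mmHg = 595951 Pa and 51.5 bar = 5.15000e+6 Pa.
595951 − 5.15000e+6 ≈ -4.55e+6 Pa.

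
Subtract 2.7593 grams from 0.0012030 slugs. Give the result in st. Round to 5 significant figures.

0.0023302 st

0.0012030 slug = 0.00276467 st and 2.7593 g = 0.000434515 st.
0.00276467 − 0.000434515 ≈ 0.0023302 st.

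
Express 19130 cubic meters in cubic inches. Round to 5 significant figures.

1 m³ = 61023.7 cubic inches.
19130 × 61023.7 ≈ 1.1674 × 10^9 in³.

1.1674 × 10^9 cubic inches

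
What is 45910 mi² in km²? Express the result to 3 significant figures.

1 mi² = 2.58999 square kilometers.
45910 × 2.58999 ≈ 119000 km².

119000 square kilometers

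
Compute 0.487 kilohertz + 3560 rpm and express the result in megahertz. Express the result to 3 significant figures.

0.487 kHz = 0.000487000 MHz and 3560 rpm = 5.93333e-5 MHz.
0.000487000 + 5.93333e-5 ≈ 0.000546 MHz.

0.000546 MHz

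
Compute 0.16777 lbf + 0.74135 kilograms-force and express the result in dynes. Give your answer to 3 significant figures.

0.16777 lbf = 74627.8 dyn and 0.74135 kgf = 727016 dyn.
74627.8 + 727016 ≈ 802000 dyn.

802000 dyn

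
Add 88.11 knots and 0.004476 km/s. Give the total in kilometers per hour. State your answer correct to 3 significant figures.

88.11 kn = 163.180 km/h and 0.004476 km/s = 16.1136 km/h.
163.180 + 16.1136 ≈ 179 km/h.

179 km/h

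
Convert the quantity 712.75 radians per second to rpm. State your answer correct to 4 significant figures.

1 rad/s = 9.54930 revolutions per minute.
Then 712.75 × 9.54930 ≈ 6806 rpm.

6806 rpm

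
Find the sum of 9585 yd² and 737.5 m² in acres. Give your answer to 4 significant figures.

2.163 acre

9585 yd² = 1.98037 acre and 737.5 m² = 0.182240 acre.
1.98037 + 0.182240 ≈ 2.163 acre.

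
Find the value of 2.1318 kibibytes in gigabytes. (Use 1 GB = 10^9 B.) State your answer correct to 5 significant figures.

1 kibibyte = 1.02400e-6 gigabytes.
Thus 2.1318 × 1.02400e-6 ≈ 2.1830e-6 GB.

2.1830e-6 GB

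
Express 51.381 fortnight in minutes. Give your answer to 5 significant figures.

1 fortnight = 20160.0 min.
51.381 × 20160.0 ≈ 1.0358e+6 min.

1.0358e+6 min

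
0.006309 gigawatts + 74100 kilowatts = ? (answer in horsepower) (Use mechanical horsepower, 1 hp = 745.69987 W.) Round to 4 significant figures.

107800 horsepower

0.006309 GW = 8460.51 hp and 74100 kW = 99369.7 hp.
8460.51 + 99369.7 ≈ 107800 hp.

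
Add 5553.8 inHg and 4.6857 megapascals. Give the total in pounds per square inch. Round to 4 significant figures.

3407 pounds per square inch

5553.8 inHg = 2727.77 psi and 4.6857 MPa = 679.603 psi.
2727.77 + 679.603 ≈ 3407 psi.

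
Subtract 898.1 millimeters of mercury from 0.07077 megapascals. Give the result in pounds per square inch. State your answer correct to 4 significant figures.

-7.102 pounds per square inch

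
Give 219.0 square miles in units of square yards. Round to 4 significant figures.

6.784 × 10^8 yd²

1 mi² = 3.09760 × 10^6 square yards.
219.0 × 3.09760 × 10^6 ≈ 6.784 × 10^8 yd².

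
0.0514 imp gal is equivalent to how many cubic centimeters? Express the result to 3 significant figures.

234 cm³

1 imp gal = 4546.09 cm³.
So 0.0514 × 4546.09 ≈ 234 cm³.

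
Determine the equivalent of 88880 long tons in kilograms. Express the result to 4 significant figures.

9.031 × 10^7 kg

1 long ton = 1016.05 kilograms.
So 88880 × 1016.05 ≈ 9.031 × 10^7 kg.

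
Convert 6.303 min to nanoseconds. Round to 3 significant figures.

3.78 × 10^11 ns

1 minute = 6.00000 × 10^10 ns.
So 6.303 × 6.00000 × 10^10 ≈ 3.78 × 10^11 ns.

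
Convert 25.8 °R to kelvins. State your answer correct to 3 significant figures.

14.3 kelvins

°R = K × 9/5.
Applying the formula gives 14.3 K.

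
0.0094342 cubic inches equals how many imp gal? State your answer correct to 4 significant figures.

3.401e-5 imperial gallons

1 cubic inch = 0.00360465 imperial gallons.
Then 0.0094342 × 0.00360465 ≈ 3.401e-5 imp gal.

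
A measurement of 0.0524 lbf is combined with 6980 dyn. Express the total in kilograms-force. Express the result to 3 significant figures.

0.0524 lbf = 0.0237682 kgf and 6980 dyn = 0.00711762 kgf.
0.0237682 + 0.00711762 ≈ 0.0309 kgf.

0.0309 kgf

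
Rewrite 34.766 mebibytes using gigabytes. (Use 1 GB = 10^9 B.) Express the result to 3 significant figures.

0.0365 GB

1 mebibyte = 0.00104858 GB.
Thus 34.766 × 0.00104858 ≈ 0.0365 GB.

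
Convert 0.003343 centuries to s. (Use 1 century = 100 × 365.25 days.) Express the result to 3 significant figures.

1 century = 3.15576 × 10^9 s.
Thus 0.003343 × 3.15576 × 10^9 ≈ 1.05 × 10^7 s.

1.05 × 10^7 seconds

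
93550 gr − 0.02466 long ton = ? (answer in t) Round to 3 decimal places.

93550 gr = 0.00606194 t and 0.02466 long ton = 0.0250557 t.
0.00606194 − 0.0250557 ≈ -0.019 t.

-0.019 t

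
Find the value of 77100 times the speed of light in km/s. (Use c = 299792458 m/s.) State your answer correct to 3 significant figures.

1 speed of light = 299792 kilometers per second.
Thus 77100 × 299792 ≈ 2.31e+10 km/s.

2.31e+10 kilometers per second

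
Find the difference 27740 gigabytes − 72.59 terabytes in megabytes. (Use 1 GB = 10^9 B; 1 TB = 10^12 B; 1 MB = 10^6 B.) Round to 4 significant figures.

-4.485 × 10^7 MB

27740 GB = 2.77400 × 10^7 MB and 72.59 TB = 7.25900 × 10^7 MB.
2.77400 × 10^7 − 7.25900 × 10^7 ≈ -4.485 × 10^7 MB.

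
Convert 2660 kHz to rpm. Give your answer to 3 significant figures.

1.60e+8 rpm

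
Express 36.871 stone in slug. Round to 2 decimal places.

1 stone = 0.435133 slugs.
Thus 36.871 × 0.435133 ≈ 16.04 slug.

16.04 slug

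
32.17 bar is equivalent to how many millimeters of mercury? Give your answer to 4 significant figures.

1 bar = 750.062 mmHg.
Thus 32.17 × 750.062 ≈ 24130 mmHg.

24130 mmHg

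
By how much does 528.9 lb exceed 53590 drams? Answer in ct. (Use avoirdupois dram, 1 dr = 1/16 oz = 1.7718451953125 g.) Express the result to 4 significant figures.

528.9 lb = 1.19953 × 10^6 ct and 53590 dr = 474766 ct.
1.19953 × 10^6 − 474766 ≈ 724800 ct.

724800 ct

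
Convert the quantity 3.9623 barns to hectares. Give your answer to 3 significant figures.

3.96 × 10^-32 ha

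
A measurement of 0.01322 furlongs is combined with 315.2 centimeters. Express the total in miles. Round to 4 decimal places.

0.0036 mi

0.01322 furlong = 0.00165250 mi and 315.2 cm = 0.00195856 mi.
0.00165250 + 0.00195856 ≈ 0.0036 mi.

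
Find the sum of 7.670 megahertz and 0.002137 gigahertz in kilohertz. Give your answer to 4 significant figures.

7.670 MHz = 7670.00 kHz and 0.002137 GHz = 2137.00 kHz.
7670.00 + 2137.00 ≈ 9807 kHz.

9807 kilohertz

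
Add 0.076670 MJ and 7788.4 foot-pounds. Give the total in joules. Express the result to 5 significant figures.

87230 J

0.076670 MJ = 76670.0 J and 7788.4 ft·lbf = 10559.7 J.
76670.0 + 10559.7 ≈ 87230 J.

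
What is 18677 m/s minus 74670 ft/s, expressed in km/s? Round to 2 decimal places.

18677 m/s = 18.6770 km/s and 74670 ft/s = 22.7594 km/s.
18.6770 − 22.7594 ≈ -4.08 km/s.

-4.08 kilometers per second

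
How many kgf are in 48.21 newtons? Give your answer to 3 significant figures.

1 newton = 0.101972 kgf.
So 48.21 × 0.101972 ≈ 4.92 kgf.

4.92 kgf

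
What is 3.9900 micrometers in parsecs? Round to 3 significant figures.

1.29e-22 parsecs

1 μm = 3.24078e-23 pc.
3.9900 × 3.24078e-23 ≈ 1.29e-22 pc.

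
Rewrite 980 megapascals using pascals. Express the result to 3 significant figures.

9.80e+8 Pa

1 megapascal = 1.00000e+6 pascals.
So 980 × 1.00000e+6 ≈ 9.80e+8 Pa.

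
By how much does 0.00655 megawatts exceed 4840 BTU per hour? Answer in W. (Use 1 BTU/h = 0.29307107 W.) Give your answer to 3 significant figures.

5130 W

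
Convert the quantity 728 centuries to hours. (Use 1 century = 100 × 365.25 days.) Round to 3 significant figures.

6.38e+8 h

1 century = 876600 h.
Then 728 × 876600 ≈ 6.38e+8 h.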